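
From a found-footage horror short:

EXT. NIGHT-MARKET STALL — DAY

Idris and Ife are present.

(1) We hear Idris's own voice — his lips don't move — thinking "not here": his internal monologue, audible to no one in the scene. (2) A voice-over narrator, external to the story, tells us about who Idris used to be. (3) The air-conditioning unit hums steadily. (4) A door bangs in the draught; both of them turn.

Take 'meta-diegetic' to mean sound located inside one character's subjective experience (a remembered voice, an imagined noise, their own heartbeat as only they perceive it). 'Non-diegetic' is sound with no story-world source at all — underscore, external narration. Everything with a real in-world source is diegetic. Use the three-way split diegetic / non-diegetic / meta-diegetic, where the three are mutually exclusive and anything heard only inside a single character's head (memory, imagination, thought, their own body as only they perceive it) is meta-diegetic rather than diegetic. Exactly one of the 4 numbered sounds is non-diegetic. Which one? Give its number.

2

Sound (1): it's Idris's unspoken thought, heard only by the audience via his subjectivity, so meta-diegetic.
(2) external voice-over — not a character, not heard by anyone in the scene → non-diegetic.
(3) is diegetic: the air-conditioning unit is part of the location's real environment.
Sound (4): an in-world source (a door); characters could hear it, so diegetic.
Only (2) is non-diegetic.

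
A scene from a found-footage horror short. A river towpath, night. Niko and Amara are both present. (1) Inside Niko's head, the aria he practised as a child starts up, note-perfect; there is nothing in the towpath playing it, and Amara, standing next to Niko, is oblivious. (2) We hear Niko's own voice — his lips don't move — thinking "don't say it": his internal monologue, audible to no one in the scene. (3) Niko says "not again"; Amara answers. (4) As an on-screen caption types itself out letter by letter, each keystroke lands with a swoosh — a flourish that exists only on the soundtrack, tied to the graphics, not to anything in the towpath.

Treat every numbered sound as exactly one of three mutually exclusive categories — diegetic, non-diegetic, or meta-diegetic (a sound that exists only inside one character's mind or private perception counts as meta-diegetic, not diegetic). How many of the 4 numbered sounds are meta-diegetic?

Sound (1): it lives in Niko's subjectivity, not in the towpath, so meta-diegetic.
(2) is meta-diegetic: Niko's thought-voice: a private mental sound no other character can hear.
Sound (3): Niko is a character speaking aloud in the scene, so diegetic.
(4) sound married to a title/caption — outside the diegesis by definition → non-diegetic.
So 2 of the 4 are meta-diegetic: (1), (2).

2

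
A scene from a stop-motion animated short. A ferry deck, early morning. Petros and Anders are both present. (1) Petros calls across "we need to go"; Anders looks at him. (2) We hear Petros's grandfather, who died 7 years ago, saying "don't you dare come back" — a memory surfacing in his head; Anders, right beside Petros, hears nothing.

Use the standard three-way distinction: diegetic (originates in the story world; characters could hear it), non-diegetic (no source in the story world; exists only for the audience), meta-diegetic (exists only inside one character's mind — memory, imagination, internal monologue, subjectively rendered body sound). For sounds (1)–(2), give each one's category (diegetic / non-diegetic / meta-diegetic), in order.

(1) is diegetic: Petros is a character speaking aloud in the scene.
(2) it's Petros's recollection rendered as sound; the other character can't hear it → meta-diegetic.

diegetic, meta-diegetic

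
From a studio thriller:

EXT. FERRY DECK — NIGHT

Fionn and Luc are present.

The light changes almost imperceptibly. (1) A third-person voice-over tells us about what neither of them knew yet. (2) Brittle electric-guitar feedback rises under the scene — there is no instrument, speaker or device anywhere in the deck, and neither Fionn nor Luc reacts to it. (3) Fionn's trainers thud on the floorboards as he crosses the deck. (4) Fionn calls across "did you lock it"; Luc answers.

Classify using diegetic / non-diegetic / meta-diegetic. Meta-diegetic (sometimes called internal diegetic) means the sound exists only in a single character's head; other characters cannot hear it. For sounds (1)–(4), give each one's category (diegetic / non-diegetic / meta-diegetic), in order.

Sound (1): external voice-over — not a character, not heard by anyone in the scene, so non-diegetic.
(2) is non-diegetic: nothing in the deck produces it and the characters don't hear it — pure soundtrack.
(3) is diegetic: Fionn's footsteps are produced in the story world.
Sound (4): spoken by a character present in the story world, so diegetic.

non-diegetic, non-diegetic, diegetic, diegetic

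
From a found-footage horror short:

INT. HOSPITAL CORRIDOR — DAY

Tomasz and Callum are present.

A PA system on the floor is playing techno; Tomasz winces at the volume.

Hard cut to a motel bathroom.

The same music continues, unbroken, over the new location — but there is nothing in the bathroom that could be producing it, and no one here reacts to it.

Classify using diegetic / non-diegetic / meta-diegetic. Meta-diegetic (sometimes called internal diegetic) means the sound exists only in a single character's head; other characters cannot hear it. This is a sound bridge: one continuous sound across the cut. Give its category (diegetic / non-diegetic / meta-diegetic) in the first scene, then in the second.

diegetic, non-diegetic

Scene one: a PA system is an on-screen source and Tomasz reacts to it → diegetic.
Scene two: there is no source in the bathroom and no one hears it — it's now underscore → non-diegetic.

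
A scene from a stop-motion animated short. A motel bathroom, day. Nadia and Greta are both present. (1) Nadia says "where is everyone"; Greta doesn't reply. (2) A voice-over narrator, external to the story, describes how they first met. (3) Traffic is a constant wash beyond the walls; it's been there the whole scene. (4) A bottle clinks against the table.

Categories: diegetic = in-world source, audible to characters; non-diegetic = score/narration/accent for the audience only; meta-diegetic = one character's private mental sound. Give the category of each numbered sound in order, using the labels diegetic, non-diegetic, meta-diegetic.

diegetic, non-diegetic, diegetic, diegetic

Sound (1): on-screen dialogue — Nadia speaks and Greta is there to hear, so diegetic.
(2) is non-diegetic: external voice-over — not a character, not heard by anyone in the scene.
(3) is diegetic: ambient/room sound belonging to the story's physical space.
Sound (4): the sound comes from a bottle physically present in the location, so diegetic.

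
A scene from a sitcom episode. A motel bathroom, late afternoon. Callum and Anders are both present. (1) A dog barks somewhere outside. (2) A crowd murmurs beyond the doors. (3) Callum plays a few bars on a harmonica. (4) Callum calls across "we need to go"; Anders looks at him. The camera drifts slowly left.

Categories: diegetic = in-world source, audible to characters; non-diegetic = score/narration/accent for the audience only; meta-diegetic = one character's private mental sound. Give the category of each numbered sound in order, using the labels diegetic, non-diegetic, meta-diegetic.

Sound (1): the sound comes from a dog physically present in the location, so diegetic.
(2) is diegetic: ambient/room sound belonging to the story's physical space.
(3) is diegetic: Callum is producing the music live, in the story world.
(4) is diegetic: spoken by a character present in the story world.

diegetic, diegetic, diegetic, diegetic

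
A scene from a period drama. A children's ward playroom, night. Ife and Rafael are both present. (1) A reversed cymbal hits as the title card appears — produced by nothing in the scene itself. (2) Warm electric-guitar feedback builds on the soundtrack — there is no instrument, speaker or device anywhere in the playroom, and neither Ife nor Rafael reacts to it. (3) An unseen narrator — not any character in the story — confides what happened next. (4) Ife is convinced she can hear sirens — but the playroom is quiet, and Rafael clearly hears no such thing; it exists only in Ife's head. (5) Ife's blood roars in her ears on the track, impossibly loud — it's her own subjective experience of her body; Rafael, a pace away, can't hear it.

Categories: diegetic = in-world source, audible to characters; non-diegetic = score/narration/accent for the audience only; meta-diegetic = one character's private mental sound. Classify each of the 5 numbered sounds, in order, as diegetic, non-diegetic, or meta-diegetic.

non-diegetic, non-diegetic, non-diegetic, meta-diegetic, meta-diegetic

(1) is non-diegetic: an editorial stinger — it belongs to the cut, not the story world.
(2) nothing in the playroom produces it and the characters don't hear it — pure soundtrack → non-diegetic.
(3) is non-diegetic: the narrator exists outside the story world, addressing only the audience.
Sound (4): subjective to Ife: the playroom is silent and Rafael hears nothing, so meta-diegetic.
(5) it's Ife's internal bodily sensation rendered as sound; only Ife 'hears' it → meta-diegetic.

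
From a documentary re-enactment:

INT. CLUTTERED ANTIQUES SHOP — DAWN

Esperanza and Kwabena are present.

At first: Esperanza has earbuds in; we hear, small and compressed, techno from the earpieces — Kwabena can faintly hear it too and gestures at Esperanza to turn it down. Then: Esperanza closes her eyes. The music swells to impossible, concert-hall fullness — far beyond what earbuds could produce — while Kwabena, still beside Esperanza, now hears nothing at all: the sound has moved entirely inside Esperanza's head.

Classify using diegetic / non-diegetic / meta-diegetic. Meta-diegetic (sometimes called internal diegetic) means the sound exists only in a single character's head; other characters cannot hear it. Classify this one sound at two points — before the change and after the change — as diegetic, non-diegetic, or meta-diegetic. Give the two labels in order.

diegetic, meta-diegetic

Before the change: the earbuds are a physical source both characters can hear → diegetic.
After the change: the music now exists only as Esperanza's subjective experience; Kwabena can no longer hear it → meta-diegetic.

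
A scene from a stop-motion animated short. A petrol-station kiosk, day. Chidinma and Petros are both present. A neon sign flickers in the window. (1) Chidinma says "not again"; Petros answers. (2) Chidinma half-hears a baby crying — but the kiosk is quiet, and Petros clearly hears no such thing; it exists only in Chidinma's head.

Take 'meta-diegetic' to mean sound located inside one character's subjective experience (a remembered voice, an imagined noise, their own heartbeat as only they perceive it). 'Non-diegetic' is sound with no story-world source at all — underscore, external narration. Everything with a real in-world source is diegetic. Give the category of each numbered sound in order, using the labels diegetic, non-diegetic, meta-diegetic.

Sound (1): spoken by a character present in the story world, so diegetic.
(2) the sound is imagined by Chidinma; nothing in the story world is producing it and Petros can't hear it → meta-diegetic.

diegetic, meta-diegetic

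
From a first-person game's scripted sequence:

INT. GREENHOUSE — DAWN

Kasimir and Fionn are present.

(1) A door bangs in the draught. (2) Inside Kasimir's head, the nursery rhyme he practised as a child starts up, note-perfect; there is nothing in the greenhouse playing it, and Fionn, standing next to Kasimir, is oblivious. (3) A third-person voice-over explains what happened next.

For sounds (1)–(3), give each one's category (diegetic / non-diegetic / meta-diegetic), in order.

Sound (1): a door is a real object/event in the scene's world, so diegetic.
(2) remembered music, private to Kasimir — Fionn is oblivious because it isn't in the room → meta-diegetic.
Sound (3): commentary laid over the scene from outside the fiction, so non-diegetic.

diegetic, meta-diegetic, non-diegetic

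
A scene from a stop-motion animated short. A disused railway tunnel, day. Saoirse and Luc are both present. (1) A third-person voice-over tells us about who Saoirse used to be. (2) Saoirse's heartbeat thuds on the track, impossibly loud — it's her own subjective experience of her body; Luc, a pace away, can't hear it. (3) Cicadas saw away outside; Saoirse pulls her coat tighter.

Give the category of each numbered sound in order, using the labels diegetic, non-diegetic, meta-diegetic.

Sound (1): commentary laid over the scene from outside the fiction, so non-diegetic.
(2) a subjective body sound — Saoirse's private perception, inaudible to Luc → meta-diegetic.
(3) is diegetic: cicadas is part of the location's real environment.

non-diegetic, meta-diegetic, diegetic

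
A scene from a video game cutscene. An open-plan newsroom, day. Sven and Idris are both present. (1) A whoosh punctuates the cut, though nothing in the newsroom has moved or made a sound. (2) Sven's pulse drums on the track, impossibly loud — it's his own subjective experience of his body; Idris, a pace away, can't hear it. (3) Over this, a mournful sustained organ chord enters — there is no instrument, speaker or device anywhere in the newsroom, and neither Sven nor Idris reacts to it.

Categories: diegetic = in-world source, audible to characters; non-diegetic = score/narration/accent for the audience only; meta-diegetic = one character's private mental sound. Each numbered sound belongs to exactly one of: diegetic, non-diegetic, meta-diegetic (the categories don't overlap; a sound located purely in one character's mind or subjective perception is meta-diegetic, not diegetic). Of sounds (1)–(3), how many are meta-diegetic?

1

Sound (1): an editorial stinger — it belongs to the cut, not the story world, so non-diegetic.
(2) a subjective body sound — Sven's private perception, inaudible to Idris → meta-diegetic.
Sound (3): it has no source in the story world and no character can hear it — it's underscore, so non-diegetic.
So 1 of the 3 is meta-diegetic: (2).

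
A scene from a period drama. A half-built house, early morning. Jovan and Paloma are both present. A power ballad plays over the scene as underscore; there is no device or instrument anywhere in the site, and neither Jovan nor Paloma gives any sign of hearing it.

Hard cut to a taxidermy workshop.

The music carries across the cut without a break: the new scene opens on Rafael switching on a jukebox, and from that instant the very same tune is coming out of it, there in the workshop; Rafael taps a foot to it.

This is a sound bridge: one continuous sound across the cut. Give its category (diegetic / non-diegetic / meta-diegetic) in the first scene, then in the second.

Scene one: there's no in-world source anywhere and no character hears it — underscore for the audience only → non-diegetic.
Scene two: once Rafael turns on a jukebox, the music has a real source in the story world and Rafael reacts to it → diegetic.

non-diegetic, diegetic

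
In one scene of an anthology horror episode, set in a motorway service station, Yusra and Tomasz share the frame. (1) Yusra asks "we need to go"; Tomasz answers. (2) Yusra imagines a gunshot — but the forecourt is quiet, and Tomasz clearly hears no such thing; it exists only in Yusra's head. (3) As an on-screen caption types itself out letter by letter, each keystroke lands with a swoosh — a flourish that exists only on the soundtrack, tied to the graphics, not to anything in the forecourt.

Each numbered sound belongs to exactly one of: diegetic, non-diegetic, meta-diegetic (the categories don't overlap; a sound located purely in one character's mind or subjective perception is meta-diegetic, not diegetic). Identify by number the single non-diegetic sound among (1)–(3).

3

Sound (1): on-screen dialogue — Yusra speaks and Tomasz is there to hear, so diegetic.
(2) is meta-diegetic: the sound is imagined by Yusra; nothing in the story world is producing it and Tomasz can't hear it.
Sound (3): the caption isn't part of the story world, so neither is the sound tied to it, so non-diegetic.
Only (3) is non-diegetic.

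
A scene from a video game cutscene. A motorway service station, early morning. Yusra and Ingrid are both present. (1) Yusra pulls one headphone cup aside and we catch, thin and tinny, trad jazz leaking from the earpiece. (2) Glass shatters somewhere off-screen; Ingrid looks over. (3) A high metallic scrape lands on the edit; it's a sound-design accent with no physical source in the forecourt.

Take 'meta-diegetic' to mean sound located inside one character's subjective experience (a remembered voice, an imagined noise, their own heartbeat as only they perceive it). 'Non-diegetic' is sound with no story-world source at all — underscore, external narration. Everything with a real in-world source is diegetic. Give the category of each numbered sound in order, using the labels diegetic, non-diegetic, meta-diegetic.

diegetic, diegetic, non-diegetic

Sound (1): the headphones are an on-screen source, so diegetic.
(2) glass is a real object/event in the scene's world → diegetic.
(3) is non-diegetic: nothing in the scene produces it; it's an accent added for the audience.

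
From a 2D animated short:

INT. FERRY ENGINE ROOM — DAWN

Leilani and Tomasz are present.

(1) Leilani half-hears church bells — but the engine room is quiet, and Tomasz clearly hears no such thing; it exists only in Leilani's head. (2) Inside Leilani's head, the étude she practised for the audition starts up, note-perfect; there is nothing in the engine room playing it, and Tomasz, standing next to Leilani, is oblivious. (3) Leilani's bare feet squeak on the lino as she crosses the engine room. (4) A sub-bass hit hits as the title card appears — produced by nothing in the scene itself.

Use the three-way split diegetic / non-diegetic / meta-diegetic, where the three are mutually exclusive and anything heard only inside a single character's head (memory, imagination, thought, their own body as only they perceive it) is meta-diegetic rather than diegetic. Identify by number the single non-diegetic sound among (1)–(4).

Sound (1): subjective to Leilani: the engine room is silent and Tomasz hears nothing, so meta-diegetic.
(2) is meta-diegetic: the music is a memory playing inside Leilani's mind alone; no real-world source, Tomasz can't hear it.
(3) is diegetic: it's the physical sound of Leilani moving in the space.
Sound (4): nothing in the scene produces it; it's an accent added for the audience, so non-diegetic.
Only (4) is non-diegetic.

4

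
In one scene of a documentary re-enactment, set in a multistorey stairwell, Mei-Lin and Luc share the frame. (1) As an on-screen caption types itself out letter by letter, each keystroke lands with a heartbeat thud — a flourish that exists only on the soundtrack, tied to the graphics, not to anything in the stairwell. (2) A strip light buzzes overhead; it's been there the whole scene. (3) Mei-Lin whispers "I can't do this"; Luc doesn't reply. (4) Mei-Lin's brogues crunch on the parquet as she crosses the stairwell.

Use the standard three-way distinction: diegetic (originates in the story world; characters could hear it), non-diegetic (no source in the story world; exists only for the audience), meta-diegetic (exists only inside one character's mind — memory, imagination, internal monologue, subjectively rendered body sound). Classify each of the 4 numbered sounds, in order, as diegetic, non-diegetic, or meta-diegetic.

non-diegetic, diegetic, diegetic, diegetic

Sound (1): the caption isn't part of the story world, so neither is the sound tied to it, so non-diegetic.
Sound (2): a strip light is part of the location's real environment, so diegetic.
(3) is diegetic: Mei-Lin is a character speaking aloud in the scene.
(4) is diegetic: a character's body making contact with the set — an in-world sound.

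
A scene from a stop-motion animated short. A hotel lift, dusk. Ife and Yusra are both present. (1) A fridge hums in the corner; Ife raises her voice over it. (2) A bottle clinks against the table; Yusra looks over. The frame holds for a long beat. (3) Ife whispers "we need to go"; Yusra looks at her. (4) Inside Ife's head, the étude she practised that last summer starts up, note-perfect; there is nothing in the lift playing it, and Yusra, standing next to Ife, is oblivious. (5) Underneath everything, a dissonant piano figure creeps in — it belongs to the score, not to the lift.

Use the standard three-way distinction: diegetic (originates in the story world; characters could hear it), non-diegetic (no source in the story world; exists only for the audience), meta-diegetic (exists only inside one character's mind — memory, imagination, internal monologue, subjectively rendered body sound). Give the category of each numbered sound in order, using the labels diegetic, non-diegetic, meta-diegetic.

diegetic, diegetic, diegetic, meta-diegetic, non-diegetic

Sound (1): a fridge is part of the location's real environment, so diegetic.
(2) is diegetic: the sound comes from a bottle physically present in the location.
(3) Ife is a character speaking aloud in the scene → diegetic.
(4) the music is a memory playing inside Ife's mind alone; no real-world source, Yusra can't hear it → meta-diegetic.
Sound (5): it has no source in the story world and no character can hear it — it's underscore, so non-diegetic.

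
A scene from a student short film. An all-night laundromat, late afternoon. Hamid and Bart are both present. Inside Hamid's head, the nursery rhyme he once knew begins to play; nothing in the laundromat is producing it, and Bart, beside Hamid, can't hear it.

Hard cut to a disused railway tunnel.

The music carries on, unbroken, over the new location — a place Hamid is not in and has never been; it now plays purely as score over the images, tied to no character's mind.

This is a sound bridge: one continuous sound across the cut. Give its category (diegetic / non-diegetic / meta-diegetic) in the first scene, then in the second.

meta-diegetic, non-diegetic

Scene one: the music exists only inside Hamid's mind; Bart can't hear it → meta-diegetic.
Scene two: it's detached from Hamid entirely and plays over unrelated images with no in-world source — conventional underscore → non-diegetic.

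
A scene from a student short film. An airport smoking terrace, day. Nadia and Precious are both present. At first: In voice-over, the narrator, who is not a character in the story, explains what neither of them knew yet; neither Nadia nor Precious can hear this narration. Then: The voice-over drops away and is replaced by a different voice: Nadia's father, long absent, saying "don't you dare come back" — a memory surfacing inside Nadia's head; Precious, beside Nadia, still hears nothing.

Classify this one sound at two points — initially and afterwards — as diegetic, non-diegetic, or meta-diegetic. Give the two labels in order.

non-diegetic, meta-diegetic

Initially: the external narrator addresses only the audience — outside the story world → non-diegetic.
Afterwards: the replacement voice is a memory inside Nadia's mind specifically → meta-diegetic.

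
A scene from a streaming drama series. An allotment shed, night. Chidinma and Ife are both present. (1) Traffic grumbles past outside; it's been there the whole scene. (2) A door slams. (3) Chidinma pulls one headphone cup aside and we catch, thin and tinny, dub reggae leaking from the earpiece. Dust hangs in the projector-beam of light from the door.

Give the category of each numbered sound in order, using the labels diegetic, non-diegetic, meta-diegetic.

diegetic, diegetic, diegetic

(1) it's the actual ambient sound of the location → diegetic.
(2) a door is a real object/event in the scene's world → diegetic.
(3) it's leaking from a physical pair of headphones in the scene → diegetic.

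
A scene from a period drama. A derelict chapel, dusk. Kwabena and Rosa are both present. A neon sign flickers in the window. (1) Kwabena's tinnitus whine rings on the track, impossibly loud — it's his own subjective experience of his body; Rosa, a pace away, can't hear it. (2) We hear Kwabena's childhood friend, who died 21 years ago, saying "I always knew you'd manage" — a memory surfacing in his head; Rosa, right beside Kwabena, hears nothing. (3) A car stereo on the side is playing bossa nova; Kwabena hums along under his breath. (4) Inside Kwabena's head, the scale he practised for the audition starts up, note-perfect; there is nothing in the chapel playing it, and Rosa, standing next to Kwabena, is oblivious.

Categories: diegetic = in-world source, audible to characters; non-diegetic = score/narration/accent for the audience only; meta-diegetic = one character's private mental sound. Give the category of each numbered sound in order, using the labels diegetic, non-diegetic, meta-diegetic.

(1) it's Kwabena's internal bodily sensation rendered as sound; only Kwabena 'hears' it → meta-diegetic.
Sound (2): it's Kwabena's recollection rendered as sound; the other character can't hear it, so meta-diegetic.
(3) the music comes from an on-screen device that Kwabena responds to → diegetic.
Sound (4): the music is a memory playing inside Kwabena's mind alone; no real-world source, Rosa can't hear it, so meta-diegetic.

meta-diegetic, meta-diegetic, diegetic, meta-diegetic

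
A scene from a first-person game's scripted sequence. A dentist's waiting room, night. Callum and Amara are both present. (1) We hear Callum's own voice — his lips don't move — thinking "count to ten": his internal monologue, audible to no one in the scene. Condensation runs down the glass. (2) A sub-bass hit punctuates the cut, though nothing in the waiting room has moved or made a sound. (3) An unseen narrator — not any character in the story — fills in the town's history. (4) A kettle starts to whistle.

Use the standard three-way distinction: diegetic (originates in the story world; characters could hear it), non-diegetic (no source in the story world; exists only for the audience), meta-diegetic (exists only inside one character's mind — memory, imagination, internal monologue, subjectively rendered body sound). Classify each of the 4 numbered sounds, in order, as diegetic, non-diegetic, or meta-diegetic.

(1) internal monologue — inside Callum's mind, not spoken into the scene → meta-diegetic.
Sound (2): an editorial stinger — it belongs to the cut, not the story world, so non-diegetic.
Sound (3): external voice-over — not a character, not heard by anyone in the scene, so non-diegetic.
Sound (4): a kettle is a real object/event in the scene's world, so diegetic.

meta-diegetic, non-diegetic, non-diegetic, diegetic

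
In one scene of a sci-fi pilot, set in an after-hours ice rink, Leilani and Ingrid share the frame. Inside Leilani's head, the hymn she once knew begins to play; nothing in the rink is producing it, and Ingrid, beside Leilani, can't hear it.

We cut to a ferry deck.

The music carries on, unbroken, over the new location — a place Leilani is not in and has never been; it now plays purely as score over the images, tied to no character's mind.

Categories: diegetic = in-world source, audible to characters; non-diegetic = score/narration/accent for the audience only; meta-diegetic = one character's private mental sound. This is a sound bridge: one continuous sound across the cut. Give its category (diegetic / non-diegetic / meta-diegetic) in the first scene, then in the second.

meta-diegetic, non-diegetic

Scene one: the music exists only inside Leilani's mind; Ingrid can't hear it → meta-diegetic.
Scene two: it's detached from Leilani entirely and plays over unrelated images with no in-world source — conventional underscore → non-diegetic.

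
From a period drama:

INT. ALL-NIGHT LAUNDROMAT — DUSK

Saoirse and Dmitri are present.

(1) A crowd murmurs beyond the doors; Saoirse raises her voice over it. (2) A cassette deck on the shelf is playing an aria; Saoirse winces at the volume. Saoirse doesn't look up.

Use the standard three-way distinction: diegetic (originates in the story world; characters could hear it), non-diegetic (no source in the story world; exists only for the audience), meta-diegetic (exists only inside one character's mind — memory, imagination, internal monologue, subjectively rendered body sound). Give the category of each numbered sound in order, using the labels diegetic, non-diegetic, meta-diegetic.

diegetic, diegetic

Sound (1): ambient/room sound belonging to the story's physical space, so diegetic.
(2) is diegetic: source music from a cassette deck, which exists in the story world.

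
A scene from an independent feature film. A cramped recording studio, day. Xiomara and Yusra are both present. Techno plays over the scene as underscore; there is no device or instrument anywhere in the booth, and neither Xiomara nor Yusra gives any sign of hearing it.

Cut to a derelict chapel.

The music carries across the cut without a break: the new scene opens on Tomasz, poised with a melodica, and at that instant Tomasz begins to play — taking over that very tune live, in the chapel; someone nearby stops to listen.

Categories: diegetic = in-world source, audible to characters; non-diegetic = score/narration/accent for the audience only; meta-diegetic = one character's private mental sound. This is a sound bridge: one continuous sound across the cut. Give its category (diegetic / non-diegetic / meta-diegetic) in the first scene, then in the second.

non-diegetic, diegetic

Scene one: there's no in-world source anywhere and no character hears it — underscore for the audience only → non-diegetic.
Scene two: from the moment Tomasz starts playing, the tune is being performed on a melodica inside the story world and another character hears it → diegetic.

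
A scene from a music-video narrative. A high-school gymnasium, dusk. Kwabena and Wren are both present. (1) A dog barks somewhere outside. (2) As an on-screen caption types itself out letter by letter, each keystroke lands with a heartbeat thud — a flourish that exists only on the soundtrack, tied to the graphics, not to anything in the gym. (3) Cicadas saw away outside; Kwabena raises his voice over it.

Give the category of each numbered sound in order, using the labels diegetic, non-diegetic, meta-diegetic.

(1) is diegetic: an in-world source (a dog); characters could hear it.
Sound (2): the caption isn't part of the story world, so neither is the sound tied to it, so non-diegetic.
(3) is diegetic: it's the actual ambient sound of the location.

diegetic, non-diegetic, diegetic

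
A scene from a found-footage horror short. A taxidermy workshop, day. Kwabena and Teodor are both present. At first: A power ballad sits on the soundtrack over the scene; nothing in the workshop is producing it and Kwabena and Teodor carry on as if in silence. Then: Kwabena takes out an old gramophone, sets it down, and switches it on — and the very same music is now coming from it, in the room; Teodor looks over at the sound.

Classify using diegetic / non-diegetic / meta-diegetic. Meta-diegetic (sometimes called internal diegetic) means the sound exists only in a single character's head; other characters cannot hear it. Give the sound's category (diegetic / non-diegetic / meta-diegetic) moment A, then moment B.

Moment A: no in-world source exists and no character can hear it — underscore → non-diegetic.
Moment B: an old gramophone is now a real source in the story world and the characters hear it → diegetic.

non-diegetic, diegetic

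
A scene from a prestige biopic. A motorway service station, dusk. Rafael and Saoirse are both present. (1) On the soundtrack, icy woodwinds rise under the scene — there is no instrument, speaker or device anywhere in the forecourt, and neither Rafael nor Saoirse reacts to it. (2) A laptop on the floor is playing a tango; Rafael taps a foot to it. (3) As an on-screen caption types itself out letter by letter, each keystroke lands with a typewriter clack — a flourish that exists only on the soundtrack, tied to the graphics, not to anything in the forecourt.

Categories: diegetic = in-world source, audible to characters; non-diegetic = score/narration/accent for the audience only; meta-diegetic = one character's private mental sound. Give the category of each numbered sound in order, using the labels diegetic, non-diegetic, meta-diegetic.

non-diegetic, diegetic, non-diegetic

(1) is non-diegetic: nothing in the forecourt produces it and the characters don't hear it — pure soundtrack.
(2) is diegetic: source music from a laptop, which exists in the story world.
(3) is non-diegetic: the caption isn't part of the story world, so neither is the sound tied to it.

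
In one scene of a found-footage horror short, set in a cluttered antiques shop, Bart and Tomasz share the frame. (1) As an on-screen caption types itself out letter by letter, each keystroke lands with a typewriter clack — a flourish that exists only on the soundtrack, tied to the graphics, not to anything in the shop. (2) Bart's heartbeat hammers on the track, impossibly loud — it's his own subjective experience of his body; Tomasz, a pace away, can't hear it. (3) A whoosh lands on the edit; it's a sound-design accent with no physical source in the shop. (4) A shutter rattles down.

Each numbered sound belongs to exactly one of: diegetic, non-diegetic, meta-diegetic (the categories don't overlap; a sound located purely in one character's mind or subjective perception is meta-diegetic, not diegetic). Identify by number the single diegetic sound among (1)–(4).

4

(1) it accompanies on-screen graphics, not anything inside the story world → non-diegetic.
(2) a subjective body sound — Bart's private perception, inaudible to Tomasz → meta-diegetic.
Sound (3): it's a sound-design accent with no in-world source; no one in the scene can hear it, so non-diegetic.
Sound (4): a shutter is a real object/event in the scene's world, so diegetic.
Only (4) is diegetic.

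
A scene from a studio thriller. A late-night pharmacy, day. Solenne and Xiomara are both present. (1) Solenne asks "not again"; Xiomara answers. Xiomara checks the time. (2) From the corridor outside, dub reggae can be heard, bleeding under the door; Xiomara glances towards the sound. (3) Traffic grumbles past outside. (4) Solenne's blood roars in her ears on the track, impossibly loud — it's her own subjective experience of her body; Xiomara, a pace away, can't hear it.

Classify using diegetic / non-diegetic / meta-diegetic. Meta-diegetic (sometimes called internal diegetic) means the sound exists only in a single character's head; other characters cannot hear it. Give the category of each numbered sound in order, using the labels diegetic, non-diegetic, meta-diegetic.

(1) is diegetic: spoken by a character present in the story world.
(2) is diegetic: it's coming from the corridor outside — a location within the story world — and Xiomara reacts.
Sound (3): traffic is part of the location's real environment, so diegetic.
(4) is meta-diegetic: point-of-audition from inside Solenne's body; not a sound in the room.

diegetic, diegetic, diegetic, meta-diegetic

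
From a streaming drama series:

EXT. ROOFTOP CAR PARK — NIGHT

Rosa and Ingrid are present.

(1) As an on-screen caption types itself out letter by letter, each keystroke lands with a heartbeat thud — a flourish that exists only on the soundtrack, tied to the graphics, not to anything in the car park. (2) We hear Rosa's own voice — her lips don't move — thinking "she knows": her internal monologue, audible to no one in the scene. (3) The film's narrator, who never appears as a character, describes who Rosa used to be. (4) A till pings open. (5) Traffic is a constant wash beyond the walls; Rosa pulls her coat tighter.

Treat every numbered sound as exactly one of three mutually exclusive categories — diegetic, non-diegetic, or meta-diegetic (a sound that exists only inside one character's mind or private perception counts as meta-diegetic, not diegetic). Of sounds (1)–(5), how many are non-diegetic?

Sound (1): the caption isn't part of the story world, so neither is the sound tied to it, so non-diegetic.
Sound (2): Rosa's thought-voice: a private mental sound no other character can hear, so meta-diegetic.
(3) is non-diegetic: the narrator exists outside the story world, addressing only the audience.
Sound (4): an in-world source (a till); characters could hear it, so diegetic.
(5) is diegetic: ambient/room sound belonging to the story's physical space.
So 2 of the 5 are non-diegetic: (1), (3).

2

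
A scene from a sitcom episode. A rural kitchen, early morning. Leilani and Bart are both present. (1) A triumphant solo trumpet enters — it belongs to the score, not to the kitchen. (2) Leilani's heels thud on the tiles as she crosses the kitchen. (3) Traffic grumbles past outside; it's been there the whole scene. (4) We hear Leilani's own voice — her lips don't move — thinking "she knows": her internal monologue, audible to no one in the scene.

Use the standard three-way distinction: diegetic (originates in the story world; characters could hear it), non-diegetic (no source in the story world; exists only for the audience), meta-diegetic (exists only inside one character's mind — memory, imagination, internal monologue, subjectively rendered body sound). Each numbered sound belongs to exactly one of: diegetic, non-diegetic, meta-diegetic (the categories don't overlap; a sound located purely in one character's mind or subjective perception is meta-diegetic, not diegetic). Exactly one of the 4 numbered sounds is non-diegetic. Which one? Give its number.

1

Sound (1): it has no source in the story world and no character can hear it — it's underscore, so non-diegetic.
(2) is diegetic: it's the physical sound of Leilani moving in the space.
(3) traffic is part of the location's real environment → diegetic.
(4) internal monologue — inside Leilani's mind, not spoken into the scene → meta-diegetic.
Only (1) is non-diegetic.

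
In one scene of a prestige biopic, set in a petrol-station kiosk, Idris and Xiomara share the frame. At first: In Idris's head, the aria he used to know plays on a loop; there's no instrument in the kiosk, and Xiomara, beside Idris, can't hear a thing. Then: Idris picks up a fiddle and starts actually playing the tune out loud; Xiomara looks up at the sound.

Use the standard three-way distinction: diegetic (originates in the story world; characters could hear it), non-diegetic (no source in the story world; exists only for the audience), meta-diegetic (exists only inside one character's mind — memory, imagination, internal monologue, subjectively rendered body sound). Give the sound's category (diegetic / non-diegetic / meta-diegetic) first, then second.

meta-diegetic, diegetic

First: the tune exists only as Idris's private memory; Xiomara can't hear it → meta-diegetic.
Second: Idris is now producing it live on a fiddle, in the room, and Xiomara hears it → diegetic.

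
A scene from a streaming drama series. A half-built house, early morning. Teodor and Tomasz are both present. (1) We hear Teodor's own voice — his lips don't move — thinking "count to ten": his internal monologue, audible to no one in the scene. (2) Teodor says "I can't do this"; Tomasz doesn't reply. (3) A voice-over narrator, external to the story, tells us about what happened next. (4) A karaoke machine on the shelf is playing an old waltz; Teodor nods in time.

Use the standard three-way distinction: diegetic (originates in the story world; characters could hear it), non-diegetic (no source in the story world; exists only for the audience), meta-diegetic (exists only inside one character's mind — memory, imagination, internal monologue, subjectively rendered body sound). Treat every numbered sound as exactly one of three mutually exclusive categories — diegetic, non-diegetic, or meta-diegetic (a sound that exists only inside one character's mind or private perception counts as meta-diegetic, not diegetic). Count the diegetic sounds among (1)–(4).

Sound (1): Teodor's thought-voice: a private mental sound no other character can hear, so meta-diegetic.
(2) spoken by a character present in the story world → diegetic.
Sound (3): commentary laid over the scene from outside the fiction, so non-diegetic.
(4) source music from a karaoke machine, which exists in the story world → diegetic.
So 2 of the 4 are diegetic: (2), (4).

2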